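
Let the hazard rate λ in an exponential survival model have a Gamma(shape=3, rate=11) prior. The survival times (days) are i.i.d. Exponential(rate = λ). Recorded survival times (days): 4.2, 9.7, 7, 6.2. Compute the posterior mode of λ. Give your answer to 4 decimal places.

λ̂_MAP = 0.1575

The Exponential(rate=λ) likelihood is ∝ λ^n e^(−λΣtᵢ). Here n = 4 and Σtᵢ = 4.2 + 9.7 + 7 + 6.2 = 27.1.
Posterior ∝ λ^2e^(−11λ) · λ^4e^(−27.1λ) = λ^6e^(−38.1λ), i.e. Gamma(7, 38.1).
Mode = (a−1)/b = 6/38.1 ≈ 0.1575.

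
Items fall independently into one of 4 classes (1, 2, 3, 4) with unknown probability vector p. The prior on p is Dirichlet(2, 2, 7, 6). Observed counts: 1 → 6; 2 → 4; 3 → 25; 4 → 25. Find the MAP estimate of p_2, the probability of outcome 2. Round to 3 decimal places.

MAP estimate: 0.068

The posterior is Dirichlet(αᵢ + nᵢ) = Dirichlet(8, 6, 32, 31).
For a Dirichlet(a₁,…,a_K) with all aᵢ > 1, the mode has j-th component (aⱼ − 1)/(Σaᵢ − K).
Here Σaᵢ = 77 and K = 4, so p_2 = (6 − 1)/(77 − 4) = 5/73 ≈ 0.068.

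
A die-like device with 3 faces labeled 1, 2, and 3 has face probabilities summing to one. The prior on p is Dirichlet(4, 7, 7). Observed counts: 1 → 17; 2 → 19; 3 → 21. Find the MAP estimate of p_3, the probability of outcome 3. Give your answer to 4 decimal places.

The posterior is Dirichlet(αᵢ + nᵢ) = Dirichlet(21, 26, 28).
For a Dirichlet(a₁,…,a_K) with all aᵢ > 1, the mode has j-th component (aⱼ − 1)/(Σaᵢ − K).
Here Σaᵢ = 75 and K = 3, so p_3 = (28 − 1)/(75 − 3) = 27/72 ≈ 0.3750.

MAP estimate: 0.3750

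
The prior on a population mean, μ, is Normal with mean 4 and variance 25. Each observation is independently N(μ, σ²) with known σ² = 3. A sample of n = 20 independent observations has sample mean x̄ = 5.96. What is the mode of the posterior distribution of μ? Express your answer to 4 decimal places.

n = 20, x̄ = 5.96.
For a Normal prior and Normal likelihood with known variance, the posterior is Normal; its mode equals its mean, the precision-weighted average.
Prior precision 1/σ₀² = 1/25 = 0.04; data precision n/σ² = 20/3.
μ̂ = (0.04·4 + (20/3)·5.96) / (0.04 + 20/3) = (2992/75)/(503/75) = 2992/503 ≈ 5.9483.

μ̂_MAP = 5.9483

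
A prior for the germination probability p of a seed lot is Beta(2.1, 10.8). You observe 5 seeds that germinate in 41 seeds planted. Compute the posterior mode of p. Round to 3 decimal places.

p̂_MAP = 0.118

Prior: Beta(2.1, 10.8).
Data: 5 successes in 41 trials. The binomial likelihood contributes p^5(1−p)^36, so the posterior is Beta(2.1+5, 10.8+36) = Beta(7.1, 46.8).
For Beta(a, b) with a, b > 1 the mode is (a−1)/(a+b−2) = 6.1/51.9 ≈ 0.118.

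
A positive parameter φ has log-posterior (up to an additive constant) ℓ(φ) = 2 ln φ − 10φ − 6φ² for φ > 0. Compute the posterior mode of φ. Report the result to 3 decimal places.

φ̂_MAP = 0.167

ℓ'(φ) = 2/φ − 10 − 12φ. Setting this to zero and multiplying by φ: 12φ² + 10φ − 2 = 0.
φ = (−10 + √(10² + 4·12·2)) / (2·12) = (−10 + √196) / 24 = (−10 + 14)/24 = 1/6.
ℓ''(φ) = −2/φ² − 12 < 0, confirming a maximum.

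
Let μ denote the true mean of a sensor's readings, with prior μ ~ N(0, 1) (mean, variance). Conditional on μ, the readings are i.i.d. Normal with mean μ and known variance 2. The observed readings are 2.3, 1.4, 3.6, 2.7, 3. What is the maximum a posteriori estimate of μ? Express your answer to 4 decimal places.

n = 5; x̄ = (2.3 + 1.4 + 3.6 + 2.7 + 3)/5 = 13/5 = 2.6.
For a Normal prior and Normal likelihood with known variance, the posterior is Normal; its mode equals its mean, the precision-weighted average.
Prior precision 1/σ₀² = 1/1 = 1; data precision n/σ² = 5/2 = 2.5.
μ̂ = (1·0 + 2.5·2.6) / (1 + 2.5) = 6.5/3.5 = 13/7 ≈ 1.8571.

μ̂_MAP = 1.8571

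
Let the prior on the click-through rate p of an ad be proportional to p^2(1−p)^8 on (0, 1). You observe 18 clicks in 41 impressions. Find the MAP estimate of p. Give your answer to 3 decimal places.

The prior density ∝ p^2(1−p)^8 is the kernel of Beta(3, 9).
Data: 18 successes in 41 trials. The binomial likelihood contributes p^18(1−p)^23, so the posterior is Beta(3+18, 9+23) = Beta(21, 32).
For Beta(a, b) with a, b > 1 the mode is (a−1)/(a+b−2) = 20/51 ≈ 0.392.

p̂_MAP = 0.392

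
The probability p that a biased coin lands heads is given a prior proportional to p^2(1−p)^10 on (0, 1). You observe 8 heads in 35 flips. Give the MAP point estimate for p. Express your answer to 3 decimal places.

p̂_MAP = 0.213

The prior density ∝ p^2(1−p)^10 is the kernel of Beta(3, 11).
Data: 8 successes in 35 trials. The binomial likelihood contributes p^8(1−p)^27, so the posterior is Beta(3+8, 11+27) = Beta(11, 38).
For Beta(a, b) with a, b > 1 the mode is (a−1)/(a+b−2) = 10/47 ≈ 0.213.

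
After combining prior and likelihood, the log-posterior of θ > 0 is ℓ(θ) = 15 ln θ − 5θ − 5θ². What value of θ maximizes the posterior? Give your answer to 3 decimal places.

θ̂_MAP = 1.000

ℓ'(θ) = 15/θ − 5 − 10θ. Setting this to zero and multiplying by θ: 10θ² + 5θ − 15 = 0.
θ = (−5 + √(5² + 4·10·15)) / (2·10) = (−5 + √625) / 20 = (−5 + 25)/20 = 1.
ℓ''(θ) = −15/θ² − 10 < 0, confirming a maximum.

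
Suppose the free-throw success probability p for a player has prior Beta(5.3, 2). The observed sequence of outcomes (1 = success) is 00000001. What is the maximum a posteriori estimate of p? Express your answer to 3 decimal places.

p̂_MAP = 0.398

Prior: Beta(5.3, 2).
Data: 1 success in 8 trials (from the sequence). The binomial likelihood contributes p(1−p)^7, so the posterior is Beta(5.3+1, 2+7) = Beta(6.3, 9).
For Beta(a, b) with a, b > 1 the mode is (a−1)/(a+b−2) = 5.3/13.3 ≈ 0.398.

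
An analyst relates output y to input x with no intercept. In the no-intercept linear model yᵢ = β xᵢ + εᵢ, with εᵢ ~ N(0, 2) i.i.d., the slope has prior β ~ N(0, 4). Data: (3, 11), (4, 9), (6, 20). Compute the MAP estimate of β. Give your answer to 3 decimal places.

log p(β | y) = −Σ(yᵢ − βxᵢ)²/(2·2) − β²/(2·4) + const.
Setting the derivative to zero: Σxᵢ(yᵢ − βxᵢ)/2 − β/4 = 0, so β = Σxᵢyᵢ / (Σxᵢ² + σ²/τ²).
Σxᵢyᵢ = 3·11 + 4·9 + 6·20 = 189; Σxᵢ² = 61; σ²/τ² = 0.5.
β̂_MAP = 189 / (61 + 0.5) = 189/61.5 ≈ 3.073.

β̂_MAP = 3.073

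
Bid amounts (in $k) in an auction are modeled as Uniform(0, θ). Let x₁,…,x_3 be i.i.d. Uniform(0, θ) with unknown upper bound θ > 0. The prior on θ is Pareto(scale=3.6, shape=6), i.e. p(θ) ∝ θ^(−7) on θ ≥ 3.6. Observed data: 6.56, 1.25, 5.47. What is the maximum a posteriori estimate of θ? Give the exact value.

θ̂_MAP = 6.56

The Uniform(0, θ) likelihood is θ^(−n) for θ ≥ max(xᵢ), zero otherwise. Here max(xᵢ) = 6.56.
Posterior ∝ θ^(−7) · θ^(−3) = θ^(−10) on θ ≥ max(3.6, 6.56) = 6.56.
This density is strictly decreasing in θ, so the posterior mode lies at the lower boundary of the support.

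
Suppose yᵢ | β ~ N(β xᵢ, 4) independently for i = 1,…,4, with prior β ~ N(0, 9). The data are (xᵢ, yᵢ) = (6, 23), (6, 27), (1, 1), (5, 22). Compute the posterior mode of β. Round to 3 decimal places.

log p(β | y) = −Σ(yᵢ − βxᵢ)²/(2·4) − β²/(2·9) + const.
Setting the derivative to zero: Σxᵢ(yᵢ − βxᵢ)/4 − β/9 = 0, so β = Σxᵢyᵢ / (Σxᵢ² + σ²/τ²).
Σxᵢyᵢ = 6·23 + 6·27 + 1·1 + 5·22 = 411; Σxᵢ² = 98; σ²/τ² = 4/9.
β̂_MAP = 411 / (98 + 4/9) = 411/(886/9) = 3699/886 ≈ 4.175.

β̂_MAP = 4.175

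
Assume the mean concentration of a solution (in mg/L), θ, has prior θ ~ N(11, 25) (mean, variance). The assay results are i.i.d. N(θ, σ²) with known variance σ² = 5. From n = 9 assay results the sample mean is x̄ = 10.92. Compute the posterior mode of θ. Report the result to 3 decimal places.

θ̂_MAP = 10.922

n = 9, x̄ = 10.92.
For a Normal prior and Normal likelihood with known variance, the posterior is Normal; its mode equals its mean, the precision-weighted average.
Prior precision 1/σ₀² = 1/25 = 0.04; data precision n/σ² = 9/5 = 1.8.
θ̂ = (0.04·11 + 1.8·10.92) / (0.04 + 1.8) = 20.096/1.84 = 1256/115 ≈ 10.922.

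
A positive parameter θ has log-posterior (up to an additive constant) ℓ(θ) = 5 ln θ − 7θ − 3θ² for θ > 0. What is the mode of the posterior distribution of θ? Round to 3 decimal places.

ℓ'(θ) = 5/θ − 7 − 6θ. Setting this to zero and multiplying by θ: 6θ² + 7θ − 5 = 0.
θ = (−7 + √(7² + 4·6·5)) / (2·6) = (−7 + √169) / 12 = (−7 + 13)/12 = 1/2.
ℓ''(θ) = −5/θ² − 6 < 0, confirming a maximum.

θ̂_MAP = 0.500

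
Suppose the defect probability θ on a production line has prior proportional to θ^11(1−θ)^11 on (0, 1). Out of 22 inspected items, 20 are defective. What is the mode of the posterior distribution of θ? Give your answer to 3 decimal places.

θ̂_MAP = 0.705

The prior density ∝ θ^11(1−θ)^11 is the kernel of Beta(12, 12).
Data: 20 successes in 22 trials. The binomial likelihood contributes θ^20(1−θ)^2, so the posterior is Beta(12+20, 12+2) = Beta(32, 14).
For Beta(a, b) with a, b > 1 the mode is (a−1)/(a+b−2) = 31/44 ≈ 0.705.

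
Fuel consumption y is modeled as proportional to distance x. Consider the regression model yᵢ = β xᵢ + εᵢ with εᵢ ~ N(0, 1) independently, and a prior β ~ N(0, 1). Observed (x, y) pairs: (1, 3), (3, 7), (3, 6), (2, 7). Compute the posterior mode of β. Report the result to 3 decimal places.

β̂_MAP = 2.333

log p(β | y) = −Σ(yᵢ − βxᵢ)²/(2·1) − β²/(2·1) + const.
Setting the derivative to zero: Σxᵢ(yᵢ − βxᵢ)/1 − β/1 = 0, so β = Σxᵢyᵢ / (Σxᵢ² + σ²/τ²).
Σxᵢyᵢ = 1·3 + 3·7 + 3·6 + 2·7 = 56; Σxᵢ² = 23; σ²/τ² = 1.
β̂_MAP = 56 / (23 + 1) = 56/24 ≈ 2.333.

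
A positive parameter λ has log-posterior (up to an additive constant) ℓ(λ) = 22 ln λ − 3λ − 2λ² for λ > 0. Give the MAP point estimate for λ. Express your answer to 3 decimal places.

λ̂_MAP = 2.000

ℓ'(λ) = 22/λ − 3 − 4λ. Setting this to zero and multiplying by λ: 4λ² + 3λ − 22 = 0.
λ = (−3 + √(3² + 4·4·22)) / (2·4) = (−3 + √361) / 8 = (−3 + 19)/8 = 2.
ℓ''(λ) = −22/λ² − 4 < 0, confirming a maximum.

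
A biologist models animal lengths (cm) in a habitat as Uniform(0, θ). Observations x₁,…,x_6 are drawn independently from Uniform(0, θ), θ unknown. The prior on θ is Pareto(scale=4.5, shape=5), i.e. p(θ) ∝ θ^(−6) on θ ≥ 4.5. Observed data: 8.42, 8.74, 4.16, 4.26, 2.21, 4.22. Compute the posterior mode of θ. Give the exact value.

The Uniform(0, θ) likelihood is θ^(−n) for θ ≥ max(xᵢ), zero otherwise. Here max(xᵢ) = 8.74.
Posterior ∝ θ^(−6) · θ^(−6) = θ^(−12) on θ ≥ max(4.5, 8.74) = 8.74.
This density is strictly decreasing in θ, so the posterior mode lies at the lower boundary of the support.

θ̂_MAP = 8.74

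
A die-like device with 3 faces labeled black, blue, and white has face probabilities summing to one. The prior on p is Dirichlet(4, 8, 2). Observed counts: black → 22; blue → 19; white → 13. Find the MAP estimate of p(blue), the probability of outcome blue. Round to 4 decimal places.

MAP estimate of p(blue) = 0.4000

The posterior is Dirichlet(αᵢ + nᵢ) = Dirichlet(26, 27, 15).
For a Dirichlet(a₁,…,a_K) with all aᵢ > 1, the mode has j-th component (aⱼ − 1)/(Σaᵢ − K).
Here Σaᵢ = 68 and K = 3, so p(blue) = (27 − 1)/(68 − 3) = 26/65 ≈ 0.4000.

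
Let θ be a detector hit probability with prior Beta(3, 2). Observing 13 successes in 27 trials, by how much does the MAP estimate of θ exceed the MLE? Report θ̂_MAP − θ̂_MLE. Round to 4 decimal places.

MAP − MLE = 0.0185

Posterior is Beta(16, 16); MAP = (16−1)/(32−2) = 15/30 ≈ 0.50000.
MLE ignores the prior: θ̂_MLE = k/n = 13/27 ≈ 0.48148.
Difference = 15/30 − 13/27 = 1/54 ≈ 0.0185.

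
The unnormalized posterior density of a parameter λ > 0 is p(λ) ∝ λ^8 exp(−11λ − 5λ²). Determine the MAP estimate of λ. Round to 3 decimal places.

λ̂_MAP = 0.500

ℓ'(λ) = 8/λ − 11 − 10λ. Setting this to zero and multiplying by λ: 10λ² + 11λ − 8 = 0.
λ = (−11 + √(11² + 4·10·8)) / (2·10) = (−11 + √441) / 20 = (−11 + 21)/20 = 1/2.
ℓ''(λ) = −8/λ² − 10 < 0, confirming a maximum.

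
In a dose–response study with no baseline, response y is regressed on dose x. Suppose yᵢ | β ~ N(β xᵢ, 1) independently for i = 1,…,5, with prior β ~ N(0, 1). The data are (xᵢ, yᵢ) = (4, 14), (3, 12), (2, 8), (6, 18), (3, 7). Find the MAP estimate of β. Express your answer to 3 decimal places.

log p(β | y) = −Σ(yᵢ − βxᵢ)²/(2·1) − β²/(2·1) + const.
Setting the derivative to zero: Σxᵢ(yᵢ − βxᵢ)/1 − β/1 = 0, so β = Σxᵢyᵢ / (Σxᵢ² + σ²/τ²).
Σxᵢyᵢ = 4·14 + 3·12 + 2·8 + 6·18 + 3·7 = 237; Σxᵢ² = 74; σ²/τ² = 1.
β̂_MAP = 237 / (74 + 1) = 237/75 ≈ 3.160.

β̂_MAP = 3.160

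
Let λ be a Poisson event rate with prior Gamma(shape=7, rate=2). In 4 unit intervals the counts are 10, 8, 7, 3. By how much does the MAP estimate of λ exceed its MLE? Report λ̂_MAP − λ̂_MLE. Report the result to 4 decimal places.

MAP − MLE = -1.3333

Σxᵢ = 28. Posterior is Gamma(35, 6); MAP = (35−1)/6 = 34/6 ≈ 5.66667.
MLE = x̄ = 28/4 ≈ 7.00000.
Difference = 34/6 − 28/4 = -4/3 ≈ -1.3333.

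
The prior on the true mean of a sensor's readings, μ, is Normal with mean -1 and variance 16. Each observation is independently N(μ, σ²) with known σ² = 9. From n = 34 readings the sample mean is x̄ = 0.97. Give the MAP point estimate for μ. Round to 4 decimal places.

n = 34, x̄ = 0.97.
For a Normal prior and Normal likelihood with known variance, the posterior is Normal; its mode equals its mean, the precision-weighted average.
Prior precision 1/σ₀² = 1/16 = 0.0625; data precision n/σ² = 34/9.
μ̂ = (0.0625·(-1) + (34/9)·0.97) / (0.0625 + 34/9) = (12967/3600)/(553/144) = 12967/13825 ≈ 0.9379.

μ̂_MAP = 0.9379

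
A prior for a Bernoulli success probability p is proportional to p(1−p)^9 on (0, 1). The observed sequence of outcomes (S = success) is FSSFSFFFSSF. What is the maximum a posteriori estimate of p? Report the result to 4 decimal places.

The prior density ∝ p(1−p)^9 is the kernel of Beta(2, 10).
Data: 5 successes in 11 trials (from the sequence). The binomial likelihood contributes p^5(1−p)^6, so the posterior is Beta(2+5, 10+6) = Beta(7, 16).
For Beta(a, b) with a, b > 1 the mode is (a−1)/(a+b−2) = 6/21 ≈ 0.2857.

p̂_MAP = 0.2857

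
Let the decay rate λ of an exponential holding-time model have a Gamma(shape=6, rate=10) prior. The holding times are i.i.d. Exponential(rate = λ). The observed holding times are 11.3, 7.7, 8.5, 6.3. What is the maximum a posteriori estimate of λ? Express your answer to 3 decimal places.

λ̂_MAP = 0.205

The Exponential(rate=λ) likelihood is ∝ λ^n e^(−λΣtᵢ). Here n = 4 and Σtᵢ = 11.3 + 7.7 + 8.5 + 6.3 = 33.8.
Posterior ∝ λ^5e^(−10λ) · λ^4e^(−33.8λ) = λ^9e^(−43.8λ), i.e. Gamma(10, 43.8).
Mode = (a−1)/b = 9/43.8 ≈ 0.205.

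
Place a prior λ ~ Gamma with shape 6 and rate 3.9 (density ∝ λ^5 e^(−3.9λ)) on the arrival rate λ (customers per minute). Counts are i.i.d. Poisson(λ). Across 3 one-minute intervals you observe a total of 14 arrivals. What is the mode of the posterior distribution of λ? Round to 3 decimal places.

λ̂_MAP = 2.754

Σxᵢ = 14, n = 3.
Posterior ∝ λ^5e^(−3.9λ) · λ^14e^(−3λ) = λ^19e^(−6.9λ), i.e. Gamma(shape=20, rate=6.9).
The mode of a Gamma(a, b) with a ≥ 1 (shape–rate) is (a−1)/b = 19/6.9 ≈ 2.754.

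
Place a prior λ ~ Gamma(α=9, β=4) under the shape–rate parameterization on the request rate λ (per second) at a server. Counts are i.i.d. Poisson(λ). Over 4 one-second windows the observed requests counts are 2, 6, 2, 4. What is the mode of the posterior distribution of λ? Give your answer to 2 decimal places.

Σxᵢ = 2+6+2+4 = 14, with n = 4.
Posterior ∝ λ^8e^(−4λ) · λ^14e^(−4λ) = λ^22e^(−8λ), i.e. Gamma(shape=23, rate=8).
The mode of a Gamma(a, b) with a ≥ 1 (shape–rate) is (a−1)/b = 22/8 ≈ 2.75.

λ̂_MAP = 2.75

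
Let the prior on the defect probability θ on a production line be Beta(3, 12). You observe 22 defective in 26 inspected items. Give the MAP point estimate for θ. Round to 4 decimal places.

Prior: Beta(3, 12).
Data: 22 successes in 26 trials. The binomial likelihood contributes θ^22(1−θ)^4, so the posterior is Beta(3+22, 12+4) = Beta(25, 16).
For Beta(a, b) with a, b > 1 the mode is (a−1)/(a+b−2) = 24/39 ≈ 0.6154.

θ̂_MAP = 0.6154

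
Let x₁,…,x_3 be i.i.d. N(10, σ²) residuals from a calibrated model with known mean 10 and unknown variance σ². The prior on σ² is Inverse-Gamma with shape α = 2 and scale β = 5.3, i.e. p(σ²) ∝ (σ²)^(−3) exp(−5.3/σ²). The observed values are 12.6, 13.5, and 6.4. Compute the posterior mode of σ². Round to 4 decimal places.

σ̂²_MAP = 4.7300

Sum of squared deviations about the known mean: SS = (12.6−10)² + (13.5−10)² + (6.4−10)² = 31.97.
The Normal likelihood contributes (σ²)^(−n/2) exp(−SS/(2σ²)), so the posterior is Inverse-Gamma(α + n/2, β + SS/2) = Inverse-Gamma(3.5, 21.285).
The mode of Inverse-Gamma(a, b) is b/(a+1) = 21.285/4.5 ≈ 4.7300.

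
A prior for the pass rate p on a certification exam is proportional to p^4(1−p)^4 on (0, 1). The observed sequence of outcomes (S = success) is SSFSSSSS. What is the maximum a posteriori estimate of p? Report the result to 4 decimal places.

p̂_MAP = 0.6875

The prior density ∝ p^4(1−p)^4 is the kernel of Beta(5, 5).
Data: 7 successes in 8 trials (from the sequence). The binomial likelihood contributes p^7(1−p)^1, so the posterior is Beta(5+7, 5+1) = Beta(12, 6).
For Beta(a, b) with a, b > 1 the mode is (a−1)/(a+b−2) = 11/16 ≈ 0.6875.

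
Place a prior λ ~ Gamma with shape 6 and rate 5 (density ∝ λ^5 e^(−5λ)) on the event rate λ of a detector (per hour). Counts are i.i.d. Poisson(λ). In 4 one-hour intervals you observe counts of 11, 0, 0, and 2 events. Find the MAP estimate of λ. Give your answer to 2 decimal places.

Σxᵢ = 11+0+0+2 = 13, with n = 4.
Posterior ∝ λ^5e^(−5λ) · λ^13e^(−4λ) = λ^18e^(−9λ), i.e. Gamma(shape=19, rate=9).
The mode of a Gamma(a, b) with a ≥ 1 (shape–rate) is (a−1)/b = 18/9 ≈ 2.00.

λ̂_MAP = 2.00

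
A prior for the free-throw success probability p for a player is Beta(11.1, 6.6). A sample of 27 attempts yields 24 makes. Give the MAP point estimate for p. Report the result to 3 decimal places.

p̂_MAP = 0.799

Prior: Beta(11.1, 6.6).
Data: 24 successes in 27 trials. The binomial likelihood contributes p^24(1−p)^3, so the posterior is Beta(11.1+24, 6.6+3) = Beta(35.1, 9.6).
For Beta(a, b) with a, b > 1 the mode is (a−1)/(a+b−2) = 34.1/42.7 ≈ 0.799.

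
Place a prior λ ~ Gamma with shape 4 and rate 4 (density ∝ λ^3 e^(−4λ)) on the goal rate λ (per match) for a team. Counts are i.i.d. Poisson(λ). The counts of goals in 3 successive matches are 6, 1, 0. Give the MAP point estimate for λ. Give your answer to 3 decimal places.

Σxᵢ = 6+1+0 = 7, with n = 3.
Posterior ∝ λ^3e^(−4λ) · λ^7e^(−3λ) = λ^10e^(−7λ), i.e. Gamma(shape=11, rate=7).
The mode of a Gamma(a, b) with a ≥ 1 (shape–rate) is (a−1)/b = 10/7 ≈ 1.429.

λ̂_MAP = 1.429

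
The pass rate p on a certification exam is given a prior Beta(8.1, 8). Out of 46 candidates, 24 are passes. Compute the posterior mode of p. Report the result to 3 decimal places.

p̂_MAP = 0.517

Prior: Beta(8.1, 8).
Data: 24 successes in 46 trials. The binomial likelihood contributes p^24(1−p)^22, so the posterior is Beta(8.1+24, 8+22) = Beta(32.1, 30).
For Beta(a, b) with a, b > 1 the mode is (a−1)/(a+b−2) = 31.1/60.1 ≈ 0.517.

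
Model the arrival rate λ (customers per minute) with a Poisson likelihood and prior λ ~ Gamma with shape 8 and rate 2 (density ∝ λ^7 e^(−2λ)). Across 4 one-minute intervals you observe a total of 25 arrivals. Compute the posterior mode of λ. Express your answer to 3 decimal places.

λ̂_MAP = 5.333

Σxᵢ = 25, n = 4.
Posterior ∝ λ^7e^(−2λ) · λ^25e^(−4λ) = λ^32e^(−6λ), i.e. Gamma(shape=33, rate=6).
The mode of a Gamma(a, b) with a ≥ 1 (shape–rate) is (a−1)/b = 32/6 ≈ 5.333.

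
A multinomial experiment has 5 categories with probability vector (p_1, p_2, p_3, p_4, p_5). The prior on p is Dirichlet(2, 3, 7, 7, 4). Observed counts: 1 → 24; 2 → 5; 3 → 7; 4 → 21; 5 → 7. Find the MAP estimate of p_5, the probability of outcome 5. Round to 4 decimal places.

MAP estimate: 0.1220

The posterior is Dirichlet(αᵢ + nᵢ) = Dirichlet(26, 8, 14, 28, 11).
For a Dirichlet(a₁,…,a_K) with all aᵢ > 1, the mode has j-th component (aⱼ − 1)/(Σaᵢ − K).
Here Σaᵢ = 87 and K = 5, so p_5 = (11 − 1)/(87 − 5) = 10/82 ≈ 0.1220.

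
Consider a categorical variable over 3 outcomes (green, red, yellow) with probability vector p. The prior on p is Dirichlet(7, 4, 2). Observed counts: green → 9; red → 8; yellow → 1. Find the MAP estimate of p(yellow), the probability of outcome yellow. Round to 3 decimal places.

The posterior is Dirichlet(αᵢ + nᵢ) = Dirichlet(16, 12, 3).
For a Dirichlet(a₁,…,a_K) with all aᵢ > 1, the mode has j-th component (aⱼ − 1)/(Σaᵢ − K).
Here Σaᵢ = 31 and K = 3, so p(yellow) = (3 − 1)/(31 − 3) = 2/28 ≈ 0.071.

MAP estimate of p(yellow) = 0.071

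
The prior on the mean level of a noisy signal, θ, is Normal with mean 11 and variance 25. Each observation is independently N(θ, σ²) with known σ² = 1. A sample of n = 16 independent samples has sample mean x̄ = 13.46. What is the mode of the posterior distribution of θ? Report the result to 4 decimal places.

n = 16, x̄ = 13.46.
For a Normal prior and Normal likelihood with known variance, the posterior is Normal; its mode equals its mean, the precision-weighted average.
Prior precision 1/σ₀² = 1/25 = 0.04; data precision n/σ² = 16/1 = 16.
θ̂ = (0.04·11 + 16·13.46) / (0.04 + 16) = 215.8/16.04 = 5395/401 ≈ 13.4539.

θ̂_MAP = 13.4539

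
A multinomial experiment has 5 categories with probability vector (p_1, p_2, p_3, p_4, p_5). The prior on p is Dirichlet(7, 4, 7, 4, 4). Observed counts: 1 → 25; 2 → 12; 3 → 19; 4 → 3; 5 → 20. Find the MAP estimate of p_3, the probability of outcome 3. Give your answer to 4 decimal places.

The posterior is Dirichlet(αᵢ + nᵢ) = Dirichlet(32, 16, 26, 7, 24).
For a Dirichlet(a₁,…,a_K) with all aᵢ > 1, the mode has j-th component (aⱼ − 1)/(Σaᵢ − K).
Here Σaᵢ = 105 and K = 5, so p_3 = (26 − 1)/(105 − 5) = 25/100 ≈ 0.2500.

MAP estimate: 0.2500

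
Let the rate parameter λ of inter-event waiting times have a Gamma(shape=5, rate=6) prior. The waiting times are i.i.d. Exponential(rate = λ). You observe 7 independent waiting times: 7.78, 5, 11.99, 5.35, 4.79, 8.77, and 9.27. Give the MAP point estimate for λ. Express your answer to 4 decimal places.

λ̂_MAP = 0.1866

The Exponential(rate=λ) likelihood is ∝ λ^n e^(−λΣtᵢ). Here n = 7 and Σtᵢ = 7.78 + 5 + 11.99 + 5.35 + 4.79 + 8.77 + 9.27 = 52.95.
Posterior ∝ λ^4e^(−6λ) · λ^7e^(−52.95λ) = λ^11e^(−58.95λ), i.e. Gamma(12, 58.95).
Mode = (a−1)/b = 11/58.95 ≈ 0.1866.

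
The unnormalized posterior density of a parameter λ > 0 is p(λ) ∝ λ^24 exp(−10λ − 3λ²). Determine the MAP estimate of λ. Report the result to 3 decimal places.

λ̂_MAP = 1.333

ℓ'(λ) = 24/λ − 10 − 6λ. Setting this to zero and multiplying by λ: 6λ² + 10λ − 24 = 0.
λ = (−10 + √(10² + 4·6·24)) / (2·6) = (−10 + √676) / 12 = (−10 + 26)/12 = 4/3.
ℓ''(λ) = −24/λ² − 6 < 0, confirming a maximum.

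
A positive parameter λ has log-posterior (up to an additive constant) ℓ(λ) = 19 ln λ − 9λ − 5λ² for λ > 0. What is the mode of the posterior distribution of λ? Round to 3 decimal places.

λ̂_MAP = 1.000

ℓ'(λ) = 19/λ − 9 − 10λ. Setting this to zero and multiplying by λ: 10λ² + 9λ − 19 = 0.
λ = (−9 + √(9² + 4·10·19)) / (2·10) = (−9 + √841) / 20 = (−9 + 29)/20 = 1.
ℓ''(λ) = −19/λ² − 10 < 0, confirming a maximum.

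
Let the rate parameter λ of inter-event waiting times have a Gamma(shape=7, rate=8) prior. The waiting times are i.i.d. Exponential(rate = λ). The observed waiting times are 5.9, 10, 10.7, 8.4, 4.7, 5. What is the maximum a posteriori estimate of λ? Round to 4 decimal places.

λ̂_MAP = 0.2277

The Exponential(rate=λ) likelihood is ∝ λ^n e^(−λΣtᵢ). Here n = 6 and Σtᵢ = 5.9 + 10 + 10.7 + 8.4 + 4.7 + 5 = 44.7.
Posterior ∝ λ^6e^(−8λ) · λ^6e^(−44.7λ) = λ^12e^(−52.7λ), i.e. Gamma(13, 52.7).
Mode = (a−1)/b = 12/52.7 ≈ 0.2277.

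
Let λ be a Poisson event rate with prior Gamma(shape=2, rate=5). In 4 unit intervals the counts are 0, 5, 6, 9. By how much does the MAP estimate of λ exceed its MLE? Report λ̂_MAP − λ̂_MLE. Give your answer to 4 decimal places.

Σxᵢ = 20. Posterior is Gamma(22, 9); MAP = (22−1)/9 = 21/9 ≈ 2.33333.
MLE = x̄ = 20/4 ≈ 5.00000.
Difference = 21/9 − 20/4 = -8/3 ≈ -2.6667.

MAP − MLE = -2.6667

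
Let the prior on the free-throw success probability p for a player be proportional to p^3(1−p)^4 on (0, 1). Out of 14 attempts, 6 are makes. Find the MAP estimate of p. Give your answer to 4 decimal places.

The prior density ∝ p^3(1−p)^4 is the kernel of Beta(4, 5).
Data: 6 successes in 14 trials. The binomial likelihood contributes p^6(1−p)^8, so the posterior is Beta(4+6, 5+8) = Beta(10, 13).
For Beta(a, b) with a, b > 1 the mode is (a−1)/(a+b−2) = 9/21 ≈ 0.4286.

p̂_MAP = 0.4286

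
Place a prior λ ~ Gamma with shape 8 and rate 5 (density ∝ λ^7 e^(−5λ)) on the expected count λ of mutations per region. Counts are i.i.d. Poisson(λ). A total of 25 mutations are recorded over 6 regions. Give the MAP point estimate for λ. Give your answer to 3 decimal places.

λ̂_MAP = 2.909

Σxᵢ = 25, n = 6.
Posterior ∝ λ^7e^(−5λ) · λ^25e^(−6λ) = λ^32e^(−11λ), i.e. Gamma(shape=33, rate=11).
The mode of a Gamma(a, b) with a ≥ 1 (shape–rate) is (a−1)/b = 32/11 ≈ 2.909.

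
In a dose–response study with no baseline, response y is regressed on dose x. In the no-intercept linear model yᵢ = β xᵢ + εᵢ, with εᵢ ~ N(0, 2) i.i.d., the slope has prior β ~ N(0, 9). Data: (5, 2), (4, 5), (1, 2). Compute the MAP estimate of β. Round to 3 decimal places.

β̂_MAP = 0.758

log p(β | y) = −Σ(yᵢ − βxᵢ)²/(2·2) − β²/(2·9) + const.
Setting the derivative to zero: Σxᵢ(yᵢ − βxᵢ)/2 − β/9 = 0, so β = Σxᵢyᵢ / (Σxᵢ² + σ²/τ²).
Σxᵢyᵢ = 5·2 + 4·5 + 1·2 = 32; Σxᵢ² = 42; σ²/τ² = 2/9.
β̂_MAP = 32 / (42 + 2/9) = 32/(380/9) = 72/95 ≈ 0.758.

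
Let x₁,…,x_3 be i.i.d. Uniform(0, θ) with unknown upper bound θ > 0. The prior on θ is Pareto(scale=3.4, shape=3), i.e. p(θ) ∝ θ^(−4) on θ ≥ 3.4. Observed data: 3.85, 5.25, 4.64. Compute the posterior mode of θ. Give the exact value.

θ̂_MAP = 5.25

The Uniform(0, θ) likelihood is θ^(−n) for θ ≥ max(xᵢ), zero otherwise. Here max(xᵢ) = 5.25.
Posterior ∝ θ^(−4) · θ^(−3) = θ^(−7) on θ ≥ max(3.4, 5.25) = 5.25.
This density is strictly decreasing in θ, so the posterior mode lies at the lower boundary of the support.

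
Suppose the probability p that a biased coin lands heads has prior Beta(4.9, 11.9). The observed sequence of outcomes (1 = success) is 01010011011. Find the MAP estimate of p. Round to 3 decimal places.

Prior: Beta(4.9, 11.9).
Data: 6 successes in 11 trials (from the sequence). The binomial likelihood contributes p^6(1−p)^5, so the posterior is Beta(4.9+6, 11.9+5) = Beta(10.9, 16.9).
For Beta(a, b) with a, b > 1 the mode is (a−1)/(a+b−2) = 9.9/25.8 ≈ 0.384.

p̂_MAP = 0.384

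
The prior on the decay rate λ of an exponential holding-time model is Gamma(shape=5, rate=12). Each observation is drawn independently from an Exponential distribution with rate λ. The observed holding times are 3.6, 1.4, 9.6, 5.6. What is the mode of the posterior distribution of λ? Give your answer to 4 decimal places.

The Exponential(rate=λ) likelihood is ∝ λ^n e^(−λΣtᵢ). Here n = 4 and Σtᵢ = 3.6 + 1.4 + 9.6 + 5.6 = 20.2.
Posterior ∝ λ^4e^(−12λ) · λ^4e^(−20.2λ) = λ^8e^(−32.2λ), i.e. Gamma(9, 32.2).
Mode = (a−1)/b = 8/32.2 ≈ 0.2484.

λ̂_MAP = 0.2484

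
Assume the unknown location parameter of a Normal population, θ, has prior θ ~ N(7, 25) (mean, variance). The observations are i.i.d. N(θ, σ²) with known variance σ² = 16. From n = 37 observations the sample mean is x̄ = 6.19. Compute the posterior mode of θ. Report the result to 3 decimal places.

n = 37, x̄ = 6.19.
For a Normal prior and Normal likelihood with known variance, the posterior is Normal; its mode equals its mean, the precision-weighted average.
Prior precision 1/σ₀² = 1/25 = 0.04; data precision n/σ² = 37/16 = 2.3125.
θ̂ = (0.04·7 + 2.3125·6.19) / (0.04 + 2.3125) = 14.594375/2.3525 = 23351/3764 ≈ 6.204.

θ̂_MAP = 6.204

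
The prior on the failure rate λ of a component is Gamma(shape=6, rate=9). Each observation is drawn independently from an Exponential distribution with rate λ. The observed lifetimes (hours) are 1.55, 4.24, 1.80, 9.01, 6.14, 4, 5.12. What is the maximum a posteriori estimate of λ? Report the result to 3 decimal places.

The Exponential(rate=λ) likelihood is ∝ λ^n e^(−λΣtᵢ). Here n = 7 and Σtᵢ = 1.55 + 4.24 + 1.80 + 9.01 + 6.14 + 4 + 5.12 = 31.86.
Posterior ∝ λ^5e^(−9λ) · λ^7e^(−31.86λ) = λ^12e^(−40.86λ), i.e. Gamma(13, 40.86).
Mode = (a−1)/b = 12/40.86 ≈ 0.294.

λ̂_MAP = 0.294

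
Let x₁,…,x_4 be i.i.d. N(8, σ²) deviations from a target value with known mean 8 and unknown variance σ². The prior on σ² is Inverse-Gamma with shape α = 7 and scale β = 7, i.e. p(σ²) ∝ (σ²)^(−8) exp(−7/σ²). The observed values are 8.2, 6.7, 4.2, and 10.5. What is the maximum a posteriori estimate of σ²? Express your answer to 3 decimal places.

σ̂²_MAP = 1.821

Sum of squared deviations about the known mean: SS = (8.2−8)² + (6.7−8)² + (4.2−8)² + (10.5−8)² = 22.42.
The Normal likelihood contributes (σ²)^(−n/2) exp(−SS/(2σ²)), so the posterior is Inverse-Gamma(α + n/2, β + SS/2) = Inverse-Gamma(9, 18.21).
The mode of Inverse-Gamma(a, b) is b/(a+1) = 18.21/10 ≈ 1.821.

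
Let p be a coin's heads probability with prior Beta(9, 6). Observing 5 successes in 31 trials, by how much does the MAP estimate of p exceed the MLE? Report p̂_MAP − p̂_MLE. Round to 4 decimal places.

MAP − MLE = 0.1342

Posterior is Beta(14, 32); MAP = (14−1)/(46−2) = 13/44 ≈ 0.29545.
MLE ignores the prior: p̂_MLE = k/n = 5/31 ≈ 0.16129.
Difference = 13/44 − 5/31 = 183/1364 ≈ 0.1342.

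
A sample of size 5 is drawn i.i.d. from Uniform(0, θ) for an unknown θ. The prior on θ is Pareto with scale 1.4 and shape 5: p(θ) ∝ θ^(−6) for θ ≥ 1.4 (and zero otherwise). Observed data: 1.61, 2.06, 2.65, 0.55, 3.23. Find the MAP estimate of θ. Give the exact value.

θ̂_MAP = 3.23

The Uniform(0, θ) likelihood is θ^(−n) for θ ≥ max(xᵢ), zero otherwise. Here max(xᵢ) = 3.23.
Posterior ∝ θ^(−6) · θ^(−5) = θ^(−11) on θ ≥ max(1.4, 3.23) = 3.23.
This density is strictly decreasing in θ, so the posterior mode lies at the lower boundary of the support.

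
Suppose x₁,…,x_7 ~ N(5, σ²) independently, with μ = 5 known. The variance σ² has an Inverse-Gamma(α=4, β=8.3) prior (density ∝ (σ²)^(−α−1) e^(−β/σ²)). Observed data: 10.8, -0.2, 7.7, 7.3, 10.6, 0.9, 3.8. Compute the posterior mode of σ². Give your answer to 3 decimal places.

Sum of squared deviations about the known mean: SS = (10.8−5)² + (-0.2−5)² + (7.7−5)² + (7.3−5)² + (10.6−5)² + (0.9−5)² + (3.8−5)² = 122.87.
The Normal likelihood contributes (σ²)^(−n/2) exp(−SS/(2σ²)), so the posterior is Inverse-Gamma(α + n/2, β + SS/2) = Inverse-Gamma(7.5, 69.735).
The mode of Inverse-Gamma(a, b) is b/(a+1) = 69.735/8.5 ≈ 8.204.

σ̂²_MAP = 8.204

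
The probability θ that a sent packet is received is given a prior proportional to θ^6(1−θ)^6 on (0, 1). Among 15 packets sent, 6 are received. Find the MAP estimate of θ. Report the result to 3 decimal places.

The prior density ∝ θ^6(1−θ)^6 is the kernel of Beta(7, 7).
Data: 6 successes in 15 trials. The binomial likelihood contributes θ^6(1−θ)^9, so the posterior is Beta(7+6, 7+9) = Beta(13, 16).
For Beta(a, b) with a, b > 1 the mode is (a−1)/(a+b−2) = 12/27 ≈ 0.444.

θ̂_MAP = 0.444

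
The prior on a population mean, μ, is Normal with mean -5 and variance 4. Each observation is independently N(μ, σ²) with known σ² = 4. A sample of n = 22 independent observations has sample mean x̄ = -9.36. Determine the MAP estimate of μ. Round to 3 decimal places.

n = 22, x̄ = -9.36.
For a Normal prior and Normal likelihood with known variance, the posterior is Normal; its mode equals its mean, the precision-weighted average.
Prior precision 1/σ₀² = 1/4 = 0.25; data precision n/σ² = 22/4 = 5.5.
μ̂ = (0.25·(-5) + 5.5·(-9.36)) / (0.25 + 5.5) = (-52.73)/5.75 = -5273/575 ≈ -9.170.

μ̂_MAP = -9.170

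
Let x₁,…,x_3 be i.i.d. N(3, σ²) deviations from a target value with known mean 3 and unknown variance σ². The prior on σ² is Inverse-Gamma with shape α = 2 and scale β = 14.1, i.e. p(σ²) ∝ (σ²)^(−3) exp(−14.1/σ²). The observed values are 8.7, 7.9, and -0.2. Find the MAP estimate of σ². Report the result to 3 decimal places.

Sum of squared deviations about the known mean: SS = (8.7−3)² + (7.9−3)² + (-0.2−3)² = 66.74.
The Normal likelihood contributes (σ²)^(−n/2) exp(−SS/(2σ²)), so the posterior is Inverse-Gamma(α + n/2, β + SS/2) = Inverse-Gamma(3.5, 47.47).
The mode of Inverse-Gamma(a, b) is b/(a+1) = 47.47/4.5 ≈ 10.549.

σ̂²_MAP = 10.549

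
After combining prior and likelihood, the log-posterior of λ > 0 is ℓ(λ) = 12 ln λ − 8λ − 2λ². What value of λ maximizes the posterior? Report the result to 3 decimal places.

λ̂_MAP = 1.000

ℓ'(λ) = 12/λ − 8 − 4λ. Setting this to zero and multiplying by λ: 4λ² + 8λ − 12 = 0.
λ = (−8 + √(8² + 4·4·12)) / (2·4) = (−8 + √256) / 8 = (−8 + 16)/8 = 1.
ℓ''(λ) = −12/λ² − 4 < 0, confirming a maximum.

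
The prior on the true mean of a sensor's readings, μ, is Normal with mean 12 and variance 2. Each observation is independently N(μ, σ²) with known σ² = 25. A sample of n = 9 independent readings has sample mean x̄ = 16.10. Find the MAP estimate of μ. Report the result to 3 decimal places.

n = 9, x̄ = 16.10.
For a Normal prior and Normal likelihood with known variance, the posterior is Normal; its mode equals its mean, the precision-weighted average.
Prior precision 1/σ₀² = 1/2 = 0.5; data precision n/σ² = 9/25 = 0.36.
μ̂ = (0.5·12 + 0.36·16.1) / (0.5 + 0.36) = 11.796/0.86 = 2949/215 ≈ 13.716.

μ̂_MAP = 13.716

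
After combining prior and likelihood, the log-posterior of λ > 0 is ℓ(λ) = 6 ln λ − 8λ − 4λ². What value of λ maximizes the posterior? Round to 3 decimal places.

λ̂_MAP = 0.500

ℓ'(λ) = 6/λ − 8 − 8λ. Setting this to zero and multiplying by λ: 8λ² + 8λ − 6 = 0.
λ = (−8 + √(8² + 4·8·6)) / (2·8) = (−8 + √256) / 16 = (−8 + 16)/16 = 1/2.
ℓ''(λ) = −6/λ² − 8 < 0, confirming a maximum.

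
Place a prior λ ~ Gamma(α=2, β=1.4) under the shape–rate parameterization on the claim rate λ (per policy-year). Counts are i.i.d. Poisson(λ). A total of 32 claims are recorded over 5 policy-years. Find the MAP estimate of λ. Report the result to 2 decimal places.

λ̂_MAP = 5.16

Σxᵢ = 32, n = 5.
Posterior ∝ λe^(−1.4λ) · λ^32e^(−5λ) = λ^33e^(−6.4λ), i.e. Gamma(shape=34, rate=6.4).
The mode of a Gamma(a, b) with a ≥ 1 (shape–rate) is (a−1)/b = 33/6.4 ≈ 5.16.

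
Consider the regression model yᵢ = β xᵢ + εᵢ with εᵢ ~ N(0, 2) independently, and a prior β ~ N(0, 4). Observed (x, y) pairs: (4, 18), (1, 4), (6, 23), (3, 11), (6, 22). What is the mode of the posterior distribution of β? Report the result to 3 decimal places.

log p(β | y) = −Σ(yᵢ − βxᵢ)²/(2·2) − β²/(2·4) + const.
Setting the derivative to zero: Σxᵢ(yᵢ − βxᵢ)/2 − β/4 = 0, so β = Σxᵢyᵢ / (Σxᵢ² + σ²/τ²).
Σxᵢyᵢ = 4·18 + 1·4 + 6·23 + 3·11 + 6·22 = 379; Σxᵢ² = 98; σ²/τ² = 0.5.
β̂_MAP = 379 / (98 + 0.5) = 379/98.5 ≈ 3.848.

β̂_MAP = 3.848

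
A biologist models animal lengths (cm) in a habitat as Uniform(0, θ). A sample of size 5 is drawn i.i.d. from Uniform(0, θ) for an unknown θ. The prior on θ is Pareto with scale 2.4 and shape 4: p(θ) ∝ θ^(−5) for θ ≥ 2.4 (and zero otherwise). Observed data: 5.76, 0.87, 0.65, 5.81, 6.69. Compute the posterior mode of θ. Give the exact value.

The Uniform(0, θ) likelihood is θ^(−n) for θ ≥ max(xᵢ), zero otherwise. Here max(xᵢ) = 6.69.
Posterior ∝ θ^(−5) · θ^(−5) = θ^(−10) on θ ≥ max(2.4, 6.69) = 6.69.
This density is strictly decreasing in θ, so the posterior mode lies at the lower boundary of the support.

θ̂_MAP = 6.69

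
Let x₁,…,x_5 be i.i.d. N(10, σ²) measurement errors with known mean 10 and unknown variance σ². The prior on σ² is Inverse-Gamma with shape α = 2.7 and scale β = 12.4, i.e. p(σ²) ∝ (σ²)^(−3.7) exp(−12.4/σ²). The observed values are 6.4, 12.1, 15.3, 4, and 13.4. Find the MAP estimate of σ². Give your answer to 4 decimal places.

σ̂²_MAP = 9.5016

Sum of squared deviations about the known mean: SS = (6.4−10)² + (12.1−10)² + (15.3−10)² + (4−10)² + (13.4−10)² = 93.02.
The Normal likelihood contributes (σ²)^(−n/2) exp(−SS/(2σ²)), so the posterior is Inverse-Gamma(α + n/2, β + SS/2) = Inverse-Gamma(5.2, 58.91).
The mode of Inverse-Gamma(a, b) is b/(a+1) = 58.91/6.2 ≈ 9.5016.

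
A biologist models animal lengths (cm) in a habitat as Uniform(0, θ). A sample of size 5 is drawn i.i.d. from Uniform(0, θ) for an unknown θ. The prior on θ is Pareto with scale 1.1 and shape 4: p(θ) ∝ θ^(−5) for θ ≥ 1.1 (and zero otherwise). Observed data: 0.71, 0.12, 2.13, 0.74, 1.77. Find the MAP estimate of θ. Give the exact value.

The Uniform(0, θ) likelihood is θ^(−n) for θ ≥ max(xᵢ), zero otherwise. Here max(xᵢ) = 2.13.
Posterior ∝ θ^(−5) · θ^(−5) = θ^(−10) on θ ≥ max(1.1, 2.13) = 2.13.
This density is strictly decreasing in θ, so the posterior mode lies at the lower boundary of the support.

θ̂_MAP = 2.13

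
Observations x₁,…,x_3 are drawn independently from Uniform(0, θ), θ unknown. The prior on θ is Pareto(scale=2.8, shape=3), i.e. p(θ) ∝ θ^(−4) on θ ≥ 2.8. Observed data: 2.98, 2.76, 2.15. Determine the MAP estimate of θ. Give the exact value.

The Uniform(0, θ) likelihood is θ^(−n) for θ ≥ max(xᵢ), zero otherwise. Here max(xᵢ) = 2.98.
Posterior ∝ θ^(−4) · θ^(−3) = θ^(−7) on θ ≥ max(2.8, 2.98) = 2.98.
This density is strictly decreasing in θ, so the posterior mode lies at the lower boundary of the support.

θ̂_MAP = 2.98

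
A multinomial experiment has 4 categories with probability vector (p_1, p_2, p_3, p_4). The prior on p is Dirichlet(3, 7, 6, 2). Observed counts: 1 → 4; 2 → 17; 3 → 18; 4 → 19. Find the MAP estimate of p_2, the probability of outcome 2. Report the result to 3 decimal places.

The posterior is Dirichlet(αᵢ + nᵢ) = Dirichlet(7, 24, 24, 21).
For a Dirichlet(a₁,…,a_K) with all aᵢ > 1, the mode has j-th component (aⱼ − 1)/(Σaᵢ − K).
Here Σaᵢ = 76 and K = 4, so p_2 = (24 − 1)/(76 − 4) = 23/72 ≈ 0.319.

MAP estimate: 0.319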